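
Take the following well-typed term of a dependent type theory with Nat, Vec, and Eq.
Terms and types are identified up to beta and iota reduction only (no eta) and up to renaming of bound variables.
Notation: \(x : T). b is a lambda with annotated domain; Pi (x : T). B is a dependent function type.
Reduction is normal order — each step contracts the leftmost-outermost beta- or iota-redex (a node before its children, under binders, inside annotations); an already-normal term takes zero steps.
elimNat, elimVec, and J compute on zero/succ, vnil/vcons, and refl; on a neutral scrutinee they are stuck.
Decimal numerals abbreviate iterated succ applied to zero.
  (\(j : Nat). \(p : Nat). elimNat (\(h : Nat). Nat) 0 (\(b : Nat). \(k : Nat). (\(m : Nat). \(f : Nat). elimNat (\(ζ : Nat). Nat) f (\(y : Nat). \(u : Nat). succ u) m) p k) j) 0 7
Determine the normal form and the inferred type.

resulting normal form:
  0
the term's type:
  Nat
observation: 3 normal-order steps separate the term from its normal form.


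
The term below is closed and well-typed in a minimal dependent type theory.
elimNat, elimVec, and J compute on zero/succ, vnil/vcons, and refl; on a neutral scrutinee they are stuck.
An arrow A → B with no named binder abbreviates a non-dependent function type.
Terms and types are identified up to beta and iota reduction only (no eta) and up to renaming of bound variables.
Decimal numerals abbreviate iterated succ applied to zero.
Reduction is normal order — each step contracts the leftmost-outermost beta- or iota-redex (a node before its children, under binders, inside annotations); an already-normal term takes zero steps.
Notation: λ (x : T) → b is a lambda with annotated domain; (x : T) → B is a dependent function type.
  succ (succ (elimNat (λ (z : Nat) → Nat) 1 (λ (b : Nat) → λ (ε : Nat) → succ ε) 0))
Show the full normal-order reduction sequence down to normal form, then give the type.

normal-order reduction:
  succ (succ (elimNat (λ (z : Nat) → Nat) 1 (λ (b : Nat) → λ (ε : Nat) → succ ε) 0))
  ~> 3
the term's type:
  Nat


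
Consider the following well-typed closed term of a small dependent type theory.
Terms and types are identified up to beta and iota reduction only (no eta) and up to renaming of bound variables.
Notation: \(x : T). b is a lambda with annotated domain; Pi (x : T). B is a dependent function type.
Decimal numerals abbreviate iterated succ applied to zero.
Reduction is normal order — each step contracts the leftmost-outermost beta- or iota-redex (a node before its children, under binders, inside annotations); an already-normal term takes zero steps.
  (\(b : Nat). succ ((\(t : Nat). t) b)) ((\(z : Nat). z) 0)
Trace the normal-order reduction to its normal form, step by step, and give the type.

normal-order reduction sequence:
  (\(b : Nat). succ ((\(t : Nat). t) b)) ((\(z : Nat). z) 0)
  ~> succ ((\(b : Nat). b) ((\(t : Nat). t) 0))
  ~> succ ((\(b : Nat). b) 0)
  ~> 1
inferred type:
  Nat


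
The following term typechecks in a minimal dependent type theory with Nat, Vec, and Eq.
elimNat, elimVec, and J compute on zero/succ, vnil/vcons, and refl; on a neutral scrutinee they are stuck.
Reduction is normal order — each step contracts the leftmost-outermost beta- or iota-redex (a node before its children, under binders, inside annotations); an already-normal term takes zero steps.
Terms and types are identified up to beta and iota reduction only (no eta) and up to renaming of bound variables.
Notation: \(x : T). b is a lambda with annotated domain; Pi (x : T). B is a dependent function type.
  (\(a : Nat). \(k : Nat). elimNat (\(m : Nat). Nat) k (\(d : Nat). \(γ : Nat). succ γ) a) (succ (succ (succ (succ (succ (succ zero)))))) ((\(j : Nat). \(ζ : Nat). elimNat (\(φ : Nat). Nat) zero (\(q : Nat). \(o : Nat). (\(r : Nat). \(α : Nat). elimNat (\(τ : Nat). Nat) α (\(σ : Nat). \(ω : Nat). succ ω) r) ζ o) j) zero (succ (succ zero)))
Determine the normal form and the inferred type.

reduced normal form:
  succ (succ (succ (succ (succ (succ zero)))))
type:
  Nat
observation: normalization takes exactly 24 steps under the normal-order strategy.


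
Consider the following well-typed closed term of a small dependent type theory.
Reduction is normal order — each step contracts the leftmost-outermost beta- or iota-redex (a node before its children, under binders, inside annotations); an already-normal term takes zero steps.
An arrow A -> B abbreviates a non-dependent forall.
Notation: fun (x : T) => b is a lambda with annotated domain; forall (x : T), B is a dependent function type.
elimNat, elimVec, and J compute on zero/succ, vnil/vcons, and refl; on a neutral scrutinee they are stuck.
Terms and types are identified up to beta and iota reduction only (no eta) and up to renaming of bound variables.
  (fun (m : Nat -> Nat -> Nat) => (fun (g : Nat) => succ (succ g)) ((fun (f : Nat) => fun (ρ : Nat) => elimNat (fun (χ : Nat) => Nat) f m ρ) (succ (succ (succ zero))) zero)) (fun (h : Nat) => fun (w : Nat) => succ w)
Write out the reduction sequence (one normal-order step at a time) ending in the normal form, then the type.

normal-order reduction sequence:
  (fun (m : Nat -> Nat -> Nat) => (fun (g : Nat) => succ (succ g)) ((fun (f : Nat) => fun (ρ : Nat) => elimNat (fun (χ : Nat) => Nat) f m ρ) (succ (succ (succ zero))) zero)) (fun (h : Nat) => fun (w : Nat) => succ w)
  ~> (fun (m : Nat) => succ (succ m)) ((fun (g : Nat) => fun (f : Nat) => elimNat (fun (ρ : Nat) => Nat) g (fun (χ : Nat) => fun (h : Nat) => succ h) f) (succ (succ (succ zero))) zero)
  ~> succ (succ ((fun (m : Nat) => fun (g : Nat) => elimNat (fun (f : Nat) => Nat) m (fun (ρ : Nat) => fun (χ : Nat) => succ χ) g) (succ (succ (succ zero))) zero))
  ~> succ (succ ((fun (m : Nat) => elimNat (fun (g : Nat) => Nat) (succ (succ (succ zero))) (fun (f : Nat) => fun (ρ : Nat) => succ ρ) m) zero))
  ~> succ (succ (elimNat (fun (m : Nat) => Nat) (succ (succ (succ zero))) (fun (g : Nat) => fun (f : Nat) => succ f) zero))
  ~> succ (succ (succ (succ (succ zero))))
type:
  Nat


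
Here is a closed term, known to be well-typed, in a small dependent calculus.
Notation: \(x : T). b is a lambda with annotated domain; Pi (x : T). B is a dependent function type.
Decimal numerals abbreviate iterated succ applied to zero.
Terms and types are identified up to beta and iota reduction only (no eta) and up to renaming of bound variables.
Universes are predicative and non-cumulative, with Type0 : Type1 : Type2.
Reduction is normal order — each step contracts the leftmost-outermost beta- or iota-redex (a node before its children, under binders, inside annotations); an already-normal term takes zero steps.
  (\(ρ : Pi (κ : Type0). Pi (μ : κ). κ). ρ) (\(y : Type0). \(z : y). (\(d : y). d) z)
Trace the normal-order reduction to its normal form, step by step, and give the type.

reduction (normal order):
  (\(ρ : Pi (κ : Type0). Pi (μ : κ). κ). ρ) (\(y : Type0). \(z : y). (\(d : y). d) z)
  ~> \(ρ : Type0). \(κ : ρ). (\(μ : ρ). μ) κ
  ~> \(ρ : Type0). \(κ : ρ). κ
type:
  Pi (ρ : Type0). Pi (κ : ρ). ρ


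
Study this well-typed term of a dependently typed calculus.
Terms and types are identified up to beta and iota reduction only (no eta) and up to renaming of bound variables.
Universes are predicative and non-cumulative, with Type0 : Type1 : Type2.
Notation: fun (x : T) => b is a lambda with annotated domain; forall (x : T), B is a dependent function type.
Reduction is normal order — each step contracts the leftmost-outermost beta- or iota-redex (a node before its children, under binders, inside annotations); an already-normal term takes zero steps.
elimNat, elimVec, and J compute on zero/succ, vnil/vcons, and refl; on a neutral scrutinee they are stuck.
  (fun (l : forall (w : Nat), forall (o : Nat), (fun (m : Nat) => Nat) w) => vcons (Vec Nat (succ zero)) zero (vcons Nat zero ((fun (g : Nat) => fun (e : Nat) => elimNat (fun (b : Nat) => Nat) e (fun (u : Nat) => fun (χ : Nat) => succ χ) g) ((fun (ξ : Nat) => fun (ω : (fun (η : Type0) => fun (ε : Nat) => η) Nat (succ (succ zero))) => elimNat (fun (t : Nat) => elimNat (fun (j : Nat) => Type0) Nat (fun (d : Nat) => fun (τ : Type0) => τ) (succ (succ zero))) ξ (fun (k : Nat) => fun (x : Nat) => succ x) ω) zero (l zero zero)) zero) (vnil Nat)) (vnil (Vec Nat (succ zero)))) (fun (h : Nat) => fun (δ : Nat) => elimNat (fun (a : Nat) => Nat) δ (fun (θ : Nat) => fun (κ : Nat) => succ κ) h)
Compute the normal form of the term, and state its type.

reduced normal form:
  vcons (Vec Nat (succ zero)) zero (vcons Nat zero zero (vnil Nat)) (vnil (Vec Nat (succ zero)))
the term's type:
  Vec (Vec Nat (succ zero)) (succ zero)


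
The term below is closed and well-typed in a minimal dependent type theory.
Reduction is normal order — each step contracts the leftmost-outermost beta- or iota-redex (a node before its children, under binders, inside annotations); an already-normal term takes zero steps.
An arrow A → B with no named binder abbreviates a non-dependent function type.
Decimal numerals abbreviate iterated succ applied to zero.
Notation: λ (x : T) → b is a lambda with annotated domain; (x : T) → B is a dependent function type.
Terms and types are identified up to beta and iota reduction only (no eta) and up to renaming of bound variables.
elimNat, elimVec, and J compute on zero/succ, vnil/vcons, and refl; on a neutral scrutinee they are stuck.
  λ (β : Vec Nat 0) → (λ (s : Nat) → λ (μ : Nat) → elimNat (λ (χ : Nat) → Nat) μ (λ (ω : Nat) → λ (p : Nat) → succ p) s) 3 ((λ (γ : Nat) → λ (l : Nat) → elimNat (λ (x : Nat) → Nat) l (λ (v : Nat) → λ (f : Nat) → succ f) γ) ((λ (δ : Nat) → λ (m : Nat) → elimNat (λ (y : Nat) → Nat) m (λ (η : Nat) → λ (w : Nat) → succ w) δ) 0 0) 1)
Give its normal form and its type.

normal form:
  λ (β : Vec Nat 0) → 4
the term's type:
  Vec Nat 0 → Nat
observation: normalization takes exactly 18 steps under the normal-order strategy.


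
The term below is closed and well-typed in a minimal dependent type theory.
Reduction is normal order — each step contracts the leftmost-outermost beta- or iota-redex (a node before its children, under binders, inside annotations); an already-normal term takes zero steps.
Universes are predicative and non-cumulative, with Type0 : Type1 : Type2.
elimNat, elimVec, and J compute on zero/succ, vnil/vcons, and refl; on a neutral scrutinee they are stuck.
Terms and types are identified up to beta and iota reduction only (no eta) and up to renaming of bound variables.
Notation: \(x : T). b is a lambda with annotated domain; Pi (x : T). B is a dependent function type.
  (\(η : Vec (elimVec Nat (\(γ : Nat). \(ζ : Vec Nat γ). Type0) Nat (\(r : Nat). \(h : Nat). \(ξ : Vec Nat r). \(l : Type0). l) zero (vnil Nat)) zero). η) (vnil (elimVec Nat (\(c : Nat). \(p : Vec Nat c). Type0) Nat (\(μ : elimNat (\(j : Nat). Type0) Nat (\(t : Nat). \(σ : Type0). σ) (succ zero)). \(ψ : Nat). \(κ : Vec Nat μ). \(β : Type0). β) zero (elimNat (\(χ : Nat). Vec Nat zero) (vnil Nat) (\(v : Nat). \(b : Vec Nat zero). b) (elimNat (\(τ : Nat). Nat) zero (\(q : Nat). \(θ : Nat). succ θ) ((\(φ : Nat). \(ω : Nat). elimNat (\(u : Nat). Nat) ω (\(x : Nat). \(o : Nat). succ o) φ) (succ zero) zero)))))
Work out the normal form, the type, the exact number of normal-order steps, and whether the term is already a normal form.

reduced normal form:
  vnil Nat
inferred type:
  Vec Nat zero
reduction steps (normal order): 20
started in normal form: no
first contracted redex: a beta-redex


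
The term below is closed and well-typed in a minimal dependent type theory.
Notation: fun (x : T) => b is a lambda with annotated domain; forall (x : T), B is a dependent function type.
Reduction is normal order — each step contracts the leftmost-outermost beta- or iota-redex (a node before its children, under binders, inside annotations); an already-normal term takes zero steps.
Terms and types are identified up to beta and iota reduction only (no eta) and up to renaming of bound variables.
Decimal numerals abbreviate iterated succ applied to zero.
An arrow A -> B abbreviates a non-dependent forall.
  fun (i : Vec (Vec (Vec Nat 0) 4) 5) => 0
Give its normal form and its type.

normal form:
  fun (i : Vec (Vec (Vec Nat 0) 4) 5) => 0
inferred type:
  Vec (Vec (Vec Nat 0) 4) 5 -> Nat
observation: no redex remains anywhere in the term; it is its own normal form.


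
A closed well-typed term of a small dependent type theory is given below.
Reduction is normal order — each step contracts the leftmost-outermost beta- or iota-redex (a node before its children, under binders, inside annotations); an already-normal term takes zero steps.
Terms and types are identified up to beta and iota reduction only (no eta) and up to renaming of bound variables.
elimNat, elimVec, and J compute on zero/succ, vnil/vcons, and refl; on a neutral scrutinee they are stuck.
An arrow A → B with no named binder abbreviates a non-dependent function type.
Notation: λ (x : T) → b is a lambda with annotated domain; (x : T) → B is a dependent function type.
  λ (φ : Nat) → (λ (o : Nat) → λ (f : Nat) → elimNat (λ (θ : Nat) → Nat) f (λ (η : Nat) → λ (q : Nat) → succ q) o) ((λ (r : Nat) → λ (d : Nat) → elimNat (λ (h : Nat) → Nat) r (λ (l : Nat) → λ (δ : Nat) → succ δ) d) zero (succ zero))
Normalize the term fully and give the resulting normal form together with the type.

normal form:
  λ (φ : Nat) → λ (o : Nat) → succ o
the term's type:
  Nat → Nat → Nat


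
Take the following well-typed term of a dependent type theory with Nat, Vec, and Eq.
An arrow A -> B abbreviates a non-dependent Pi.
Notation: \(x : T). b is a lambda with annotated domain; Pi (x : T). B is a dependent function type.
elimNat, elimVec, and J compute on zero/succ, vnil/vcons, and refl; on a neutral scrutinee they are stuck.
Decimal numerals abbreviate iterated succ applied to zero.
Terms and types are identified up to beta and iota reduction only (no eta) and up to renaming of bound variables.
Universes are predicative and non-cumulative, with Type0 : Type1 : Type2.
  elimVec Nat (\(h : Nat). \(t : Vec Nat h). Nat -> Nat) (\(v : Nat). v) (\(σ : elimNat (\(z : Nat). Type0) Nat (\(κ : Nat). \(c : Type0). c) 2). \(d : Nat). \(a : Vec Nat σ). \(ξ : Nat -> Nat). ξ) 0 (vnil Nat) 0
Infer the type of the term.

inferred type:
  Nat


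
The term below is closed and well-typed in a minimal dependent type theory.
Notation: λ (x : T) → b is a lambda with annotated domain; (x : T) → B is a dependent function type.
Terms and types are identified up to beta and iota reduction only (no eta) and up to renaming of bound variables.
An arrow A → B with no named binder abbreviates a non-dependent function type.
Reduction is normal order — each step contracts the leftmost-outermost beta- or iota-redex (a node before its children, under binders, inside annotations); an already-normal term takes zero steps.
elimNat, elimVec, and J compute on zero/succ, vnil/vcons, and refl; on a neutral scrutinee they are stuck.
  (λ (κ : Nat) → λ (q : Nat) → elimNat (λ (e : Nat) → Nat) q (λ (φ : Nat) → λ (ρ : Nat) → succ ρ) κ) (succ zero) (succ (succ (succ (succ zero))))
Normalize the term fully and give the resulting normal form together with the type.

normal form:
  succ (succ (succ (succ (succ zero))))
type:
  Nat


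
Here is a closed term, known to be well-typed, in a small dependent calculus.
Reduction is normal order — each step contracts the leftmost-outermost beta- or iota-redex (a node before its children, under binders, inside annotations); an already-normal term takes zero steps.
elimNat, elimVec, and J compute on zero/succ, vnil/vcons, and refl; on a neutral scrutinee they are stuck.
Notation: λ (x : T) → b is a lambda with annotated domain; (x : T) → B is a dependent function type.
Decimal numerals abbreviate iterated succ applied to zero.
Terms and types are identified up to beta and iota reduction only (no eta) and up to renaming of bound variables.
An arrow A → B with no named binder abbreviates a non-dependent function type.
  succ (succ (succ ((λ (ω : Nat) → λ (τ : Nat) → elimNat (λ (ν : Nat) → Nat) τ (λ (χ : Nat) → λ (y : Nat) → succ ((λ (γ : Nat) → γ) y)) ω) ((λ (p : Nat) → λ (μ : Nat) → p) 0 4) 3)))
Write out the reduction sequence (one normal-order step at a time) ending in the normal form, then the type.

normal-order reduction sequence:
  succ (succ (succ ((λ (ω : Nat) → λ (τ : Nat) → elimNat (λ (ν : Nat) → Nat) τ (λ (χ : Nat) → λ (y : Nat) → succ ((λ (γ : Nat) → γ) y)) ω) ((λ (p : Nat) → λ (μ : Nat) → p) 0 4) 3)))
  ~> succ (succ (succ ((λ (ω : Nat) → elimNat (λ (τ : Nat) → Nat) ω (λ (ν : Nat) → λ (χ : Nat) → succ ((λ (y : Nat) → y) χ)) ((λ (γ : Nat) → λ (p : Nat) → γ) 0 4)) 3)))
  ~> succ (succ (succ (elimNat (λ (ω : Nat) → Nat) 3 (λ (τ : Nat) → λ (ν : Nat) → succ ((λ (χ : Nat) → χ) ν)) ((λ (y : Nat) → λ (γ : Nat) → y) 0 4))))
  ~> succ (succ (succ (elimNat (λ (ω : Nat) → Nat) 3 (λ (τ : Nat) → λ (ν : Nat) → succ ν) ((λ (χ : Nat) → λ (y : Nat) → χ) 0 4))))
  ~> succ (succ (succ (elimNat (λ (ω : Nat) → Nat) 3 (λ (τ : Nat) → λ (ν : Nat) → succ ν) ((λ (χ : Nat) → 0) 4))))
  ~> succ (succ (succ (elimNat (λ (ω : Nat) → Nat) 3 (λ (τ : Nat) → λ (ν : Nat) → succ ν) 0)))
  ~> 6
type:
  Nat


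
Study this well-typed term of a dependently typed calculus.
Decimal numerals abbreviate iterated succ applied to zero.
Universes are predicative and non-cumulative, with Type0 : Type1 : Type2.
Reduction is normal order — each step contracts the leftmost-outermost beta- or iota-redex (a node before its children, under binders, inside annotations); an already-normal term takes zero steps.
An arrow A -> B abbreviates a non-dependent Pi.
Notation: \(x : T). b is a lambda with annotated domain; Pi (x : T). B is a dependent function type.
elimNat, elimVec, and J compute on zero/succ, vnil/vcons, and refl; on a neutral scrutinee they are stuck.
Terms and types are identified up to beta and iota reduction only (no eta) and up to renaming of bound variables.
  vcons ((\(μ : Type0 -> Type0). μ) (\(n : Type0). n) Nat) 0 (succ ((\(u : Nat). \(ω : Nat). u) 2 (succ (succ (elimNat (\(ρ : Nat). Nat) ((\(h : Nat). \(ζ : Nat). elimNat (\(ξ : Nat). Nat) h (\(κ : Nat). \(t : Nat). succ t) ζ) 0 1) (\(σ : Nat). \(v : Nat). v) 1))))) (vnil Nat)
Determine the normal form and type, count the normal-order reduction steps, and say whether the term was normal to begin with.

resulting normal form:
  vcons Nat 0 3 (vnil Nat)
type:
  Vec Nat 1
steps to reach normal form (normal order): 4
started in normal form: no
first redex: a beta-redex


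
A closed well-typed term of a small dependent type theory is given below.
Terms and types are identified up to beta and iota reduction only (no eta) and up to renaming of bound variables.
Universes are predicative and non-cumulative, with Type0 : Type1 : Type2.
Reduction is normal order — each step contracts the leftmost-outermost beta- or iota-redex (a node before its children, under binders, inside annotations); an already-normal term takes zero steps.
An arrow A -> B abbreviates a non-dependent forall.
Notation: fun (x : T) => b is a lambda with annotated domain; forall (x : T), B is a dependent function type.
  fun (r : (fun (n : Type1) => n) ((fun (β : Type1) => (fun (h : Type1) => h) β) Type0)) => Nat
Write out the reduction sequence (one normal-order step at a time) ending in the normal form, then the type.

normal-order reduction:
  fun (r : (fun (n : Type1) => n) ((fun (β : Type1) => (fun (h : Type1) => h) β) Type0)) => Nat
  ~> fun (r : (fun (n : Type1) => (fun (β : Type1) => β) n) Type0) => Nat
  ~> fun (r : (fun (n : Type1) => n) Type0) => Nat
  ~> fun (r : Type0) => Nat
the term's type:
  Type0 -> Type0


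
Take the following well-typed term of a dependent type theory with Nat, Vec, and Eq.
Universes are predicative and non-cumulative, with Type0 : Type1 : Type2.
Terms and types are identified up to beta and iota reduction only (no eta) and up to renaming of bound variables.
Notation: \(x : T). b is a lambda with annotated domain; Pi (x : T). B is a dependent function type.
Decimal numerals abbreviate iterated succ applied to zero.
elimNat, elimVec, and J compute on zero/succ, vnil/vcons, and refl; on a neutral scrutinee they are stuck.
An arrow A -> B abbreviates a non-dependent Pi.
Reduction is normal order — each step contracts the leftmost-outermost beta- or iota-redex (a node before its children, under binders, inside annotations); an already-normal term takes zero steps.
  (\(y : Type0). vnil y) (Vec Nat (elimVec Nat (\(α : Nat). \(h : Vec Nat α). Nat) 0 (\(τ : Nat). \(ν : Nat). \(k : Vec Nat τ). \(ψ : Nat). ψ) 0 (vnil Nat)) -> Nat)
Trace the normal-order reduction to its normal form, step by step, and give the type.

reduction (normal order):
  (\(y : Type0). vnil y) (Vec Nat (elimVec Nat (\(α : Nat). \(h : Vec Nat α). Nat) 0 (\(τ : Nat). \(ν : Nat). \(k : Vec Nat τ). \(ψ : Nat). ψ) 0 (vnil Nat)) -> Nat)
  ~> vnil (Vec Nat (elimVec Nat (\(y : Nat). \(α : Vec Nat y). Nat) 0 (\(h : Nat). \(τ : Nat). \(ν : Vec Nat h). \(k : Nat). k) 0 (vnil Nat)) -> Nat)
  ~> vnil (Vec Nat 0 -> Nat)
inferred type:
  Vec (Vec Nat 0 -> Nat) 0


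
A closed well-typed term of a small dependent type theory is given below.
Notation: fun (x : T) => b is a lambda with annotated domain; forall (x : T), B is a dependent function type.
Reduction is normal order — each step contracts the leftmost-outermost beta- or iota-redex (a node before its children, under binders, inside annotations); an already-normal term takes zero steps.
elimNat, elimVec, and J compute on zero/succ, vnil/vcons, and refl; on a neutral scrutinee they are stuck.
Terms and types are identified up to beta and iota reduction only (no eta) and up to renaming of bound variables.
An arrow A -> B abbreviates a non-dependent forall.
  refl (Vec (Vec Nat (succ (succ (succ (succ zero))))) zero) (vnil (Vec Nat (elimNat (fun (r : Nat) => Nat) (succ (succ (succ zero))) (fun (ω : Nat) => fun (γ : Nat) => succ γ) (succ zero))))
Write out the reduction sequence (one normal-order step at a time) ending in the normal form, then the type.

reduction (normal order):
  refl (Vec (Vec Nat (succ (succ (succ (succ zero))))) zero) (vnil (Vec Nat (elimNat (fun (r : Nat) => Nat) (succ (succ (succ zero))) (fun (ω : Nat) => fun (γ : Nat) => succ γ) (succ zero))))
  ~> refl (Vec (Vec Nat (succ (succ (succ (succ zero))))) zero) (vnil (Vec Nat ((fun (r : Nat) => fun (ω : Nat) => succ ω) zero (elimNat (fun (γ : Nat) => Nat) (succ (succ (succ zero))) (fun (ψ : Nat) => fun (ε : Nat) => succ ε) zero))))
  ~> refl (Vec (Vec Nat (succ (succ (succ (succ zero))))) zero) (vnil (Vec Nat ((fun (r : Nat) => succ r) (elimNat (fun (ω : Nat) => Nat) (succ (succ (succ zero))) (fun (γ : Nat) => fun (ψ : Nat) => succ ψ) zero))))
  ~> refl (Vec (Vec Nat (succ (succ (succ (succ zero))))) zero) (vnil (Vec Nat (succ (elimNat (fun (r : Nat) => Nat) (succ (succ (succ zero))) (fun (ω : Nat) => fun (γ : Nat) => succ γ) zero))))
  ~> refl (Vec (Vec Nat (succ (succ (succ (succ zero))))) zero) (vnil (Vec Nat (succ (succ (succ (succ zero))))))
the term's type:
  Eq (Vec (Vec Nat (succ (succ (succ (succ zero))))) zero) (vnil (Vec Nat (succ (succ (succ (succ zero)))))) (vnil (Vec Nat (succ (succ (succ (succ zero))))))


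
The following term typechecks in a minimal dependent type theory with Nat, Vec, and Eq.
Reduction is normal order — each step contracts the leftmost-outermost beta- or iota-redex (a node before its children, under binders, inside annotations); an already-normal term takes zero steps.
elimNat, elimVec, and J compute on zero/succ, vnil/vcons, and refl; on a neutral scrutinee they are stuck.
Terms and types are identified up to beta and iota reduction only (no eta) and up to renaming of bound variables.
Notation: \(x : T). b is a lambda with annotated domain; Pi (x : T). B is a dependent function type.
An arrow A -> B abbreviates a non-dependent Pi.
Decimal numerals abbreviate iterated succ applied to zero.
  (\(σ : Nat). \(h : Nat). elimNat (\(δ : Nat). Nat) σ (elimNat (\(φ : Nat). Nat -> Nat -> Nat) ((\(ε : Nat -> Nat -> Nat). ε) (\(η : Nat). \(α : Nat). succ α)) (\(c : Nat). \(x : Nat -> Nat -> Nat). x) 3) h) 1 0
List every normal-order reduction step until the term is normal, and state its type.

normal-order reduction:
  (\(σ : Nat). \(h : Nat). elimNat (\(δ : Nat). Nat) σ (elimNat (\(φ : Nat). Nat -> Nat -> Nat) ((\(ε : Nat -> Nat -> Nat). ε) (\(η : Nat). \(α : Nat). succ α)) (\(c : Nat). \(x : Nat -> Nat -> Nat). x) 3) h) 1 0
  ~> (\(σ : Nat). elimNat (\(h : Nat). Nat) 1 (elimNat (\(δ : Nat). Nat -> Nat -> Nat) ((\(φ : Nat -> Nat -> Nat). φ) (\(ε : Nat). \(η : Nat). succ η)) (\(α : Nat). \(c : Nat -> Nat -> Nat). c) 3) σ) 0
  ~> elimNat (\(σ : Nat). Nat) 1 (elimNat (\(h : Nat). Nat -> Nat -> Nat) ((\(δ : Nat -> Nat -> Nat). δ) (\(φ : Nat). \(ε : Nat). succ ε)) (\(η : Nat). \(α : Nat -> Nat -> Nat). α) 3) 0
  ~> 1
type:
  Nat


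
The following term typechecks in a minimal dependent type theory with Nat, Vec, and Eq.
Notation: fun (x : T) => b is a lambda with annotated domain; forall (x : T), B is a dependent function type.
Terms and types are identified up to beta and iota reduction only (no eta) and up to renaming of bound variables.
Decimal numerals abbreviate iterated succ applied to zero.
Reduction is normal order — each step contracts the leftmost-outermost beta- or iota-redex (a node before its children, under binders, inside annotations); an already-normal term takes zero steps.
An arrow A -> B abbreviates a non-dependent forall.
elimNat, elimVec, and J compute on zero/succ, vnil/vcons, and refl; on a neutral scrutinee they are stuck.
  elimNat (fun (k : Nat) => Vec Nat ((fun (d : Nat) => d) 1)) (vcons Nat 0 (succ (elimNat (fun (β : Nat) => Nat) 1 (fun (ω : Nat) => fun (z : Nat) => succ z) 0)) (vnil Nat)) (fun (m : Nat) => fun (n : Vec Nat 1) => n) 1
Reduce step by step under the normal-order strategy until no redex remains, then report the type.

normal-order reduction sequence:
  elimNat (fun (k : Nat) => Vec Nat ((fun (d : Nat) => d) 1)) (vcons Nat 0 (succ (elimNat (fun (β : Nat) => Nat) 1 (fun (ω : Nat) => fun (z : Nat) => succ z) 0)) (vnil Nat)) (fun (m : Nat) => fun (n : Vec Nat 1) => n) 1
  ~> (fun (k : Nat) => fun (d : Vec Nat 1) => d) 0 (elimNat (fun (β : Nat) => Vec Nat ((fun (ω : Nat) => ω) 1)) (vcons Nat 0 (succ (elimNat (fun (z : Nat) => Nat) 1 (fun (m : Nat) => fun (n : Nat) => succ n) 0)) (vnil Nat)) (fun (g : Nat) => fun (l : Vec Nat 1) => l) 0)
  ~> (fun (k : Vec Nat 1) => k) (elimNat (fun (d : Nat) => Vec Nat ((fun (β : Nat) => β) 1)) (vcons Nat 0 (succ (elimNat (fun (ω : Nat) => Nat) 1 (fun (z : Nat) => fun (m : Nat) => succ m) 0)) (vnil Nat)) (fun (n : Nat) => fun (g : Vec Nat 1) => g) 0)
  ~> elimNat (fun (k : Nat) => Vec Nat ((fun (d : Nat) => d) 1)) (vcons Nat 0 (succ (elimNat (fun (β : Nat) => Nat) 1 (fun (ω : Nat) => fun (z : Nat) => succ z) 0)) (vnil Nat)) (fun (m : Nat) => fun (n : Vec Nat 1) => n) 0
  ~> vcons Nat 0 (succ (elimNat (fun (k : Nat) => Nat) 1 (fun (d : Nat) => fun (β : Nat) => succ β) 0)) (vnil Nat)
  ~> vcons Nat 0 2 (vnil Nat)
inferred type:
  Vec Nat 1


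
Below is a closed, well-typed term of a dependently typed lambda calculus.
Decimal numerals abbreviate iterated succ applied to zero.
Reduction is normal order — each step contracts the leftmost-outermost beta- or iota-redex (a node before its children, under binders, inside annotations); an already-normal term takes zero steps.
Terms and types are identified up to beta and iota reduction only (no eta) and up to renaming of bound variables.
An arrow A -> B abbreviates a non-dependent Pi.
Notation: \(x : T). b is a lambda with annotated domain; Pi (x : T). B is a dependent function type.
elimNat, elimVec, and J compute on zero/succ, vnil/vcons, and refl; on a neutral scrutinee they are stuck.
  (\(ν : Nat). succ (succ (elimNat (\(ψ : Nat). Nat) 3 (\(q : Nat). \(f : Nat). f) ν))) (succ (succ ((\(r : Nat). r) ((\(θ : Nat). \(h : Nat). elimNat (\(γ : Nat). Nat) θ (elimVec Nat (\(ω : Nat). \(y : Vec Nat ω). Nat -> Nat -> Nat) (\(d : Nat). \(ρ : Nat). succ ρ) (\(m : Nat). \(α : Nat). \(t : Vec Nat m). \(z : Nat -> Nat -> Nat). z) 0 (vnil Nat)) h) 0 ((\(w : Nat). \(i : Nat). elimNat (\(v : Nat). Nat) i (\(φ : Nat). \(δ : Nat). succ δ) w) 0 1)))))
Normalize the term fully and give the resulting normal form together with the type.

resulting normal form:
  5
inferred type:
  Nat
observation: the term reaches its normal form after 22 normal-order steps.


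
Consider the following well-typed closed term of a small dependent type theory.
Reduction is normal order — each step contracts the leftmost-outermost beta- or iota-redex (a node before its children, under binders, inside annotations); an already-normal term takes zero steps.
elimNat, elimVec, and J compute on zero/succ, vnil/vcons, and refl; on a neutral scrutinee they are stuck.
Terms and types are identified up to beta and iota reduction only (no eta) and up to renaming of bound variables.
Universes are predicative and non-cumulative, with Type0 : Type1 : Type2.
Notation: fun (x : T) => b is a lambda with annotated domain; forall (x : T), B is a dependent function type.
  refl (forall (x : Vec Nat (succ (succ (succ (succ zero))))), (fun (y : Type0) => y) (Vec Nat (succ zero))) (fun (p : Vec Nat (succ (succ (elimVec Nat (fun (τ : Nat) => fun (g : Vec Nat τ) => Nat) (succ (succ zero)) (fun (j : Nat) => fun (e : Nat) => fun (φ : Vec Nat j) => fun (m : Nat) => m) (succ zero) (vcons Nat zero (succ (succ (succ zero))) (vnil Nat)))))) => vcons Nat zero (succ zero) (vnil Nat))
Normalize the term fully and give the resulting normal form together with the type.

reduced normal form:
  refl (forall (x : Vec Nat (succ (succ (succ (succ zero))))), Vec Nat (succ zero)) (fun (y : Vec Nat (succ (succ (succ (succ zero))))) => vcons Nat zero (succ zero) (vnil Nat))
inferred type:
  Eq (forall (x : Vec Nat (succ (succ (succ (succ zero))))), Vec Nat (succ zero)) (fun (y : Vec Nat (succ (succ (succ (succ zero))))) => vcons Nat zero (succ zero) (vnil Nat)) (fun (p : Vec Nat (succ (succ (succ (succ zero))))) => vcons Nat zero (succ zero) (vnil Nat))
observation: 7 normal-order steps normalize the term, beginning with a beta-redex.


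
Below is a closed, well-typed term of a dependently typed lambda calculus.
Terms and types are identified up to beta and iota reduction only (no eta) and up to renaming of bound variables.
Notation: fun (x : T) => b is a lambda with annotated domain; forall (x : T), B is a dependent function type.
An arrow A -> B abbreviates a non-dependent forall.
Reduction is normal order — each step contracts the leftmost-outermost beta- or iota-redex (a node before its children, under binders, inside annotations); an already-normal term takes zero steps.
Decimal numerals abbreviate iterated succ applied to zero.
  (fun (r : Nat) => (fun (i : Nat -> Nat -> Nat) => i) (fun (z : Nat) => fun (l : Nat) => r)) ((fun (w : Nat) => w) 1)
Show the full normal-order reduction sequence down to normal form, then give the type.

normal-order reduction sequence:
  (fun (r : Nat) => (fun (i : Nat -> Nat -> Nat) => i) (fun (z : Nat) => fun (l : Nat) => r)) ((fun (w : Nat) => w) 1)
  ~> (fun (r : Nat -> Nat -> Nat) => r) (fun (i : Nat) => fun (z : Nat) => (fun (l : Nat) => l) 1)
  ~> fun (r : Nat) => fun (i : Nat) => (fun (z : Nat) => z) 1
  ~> fun (r : Nat) => fun (i : Nat) => 1
the term's type:
  Nat -> Nat -> Nat


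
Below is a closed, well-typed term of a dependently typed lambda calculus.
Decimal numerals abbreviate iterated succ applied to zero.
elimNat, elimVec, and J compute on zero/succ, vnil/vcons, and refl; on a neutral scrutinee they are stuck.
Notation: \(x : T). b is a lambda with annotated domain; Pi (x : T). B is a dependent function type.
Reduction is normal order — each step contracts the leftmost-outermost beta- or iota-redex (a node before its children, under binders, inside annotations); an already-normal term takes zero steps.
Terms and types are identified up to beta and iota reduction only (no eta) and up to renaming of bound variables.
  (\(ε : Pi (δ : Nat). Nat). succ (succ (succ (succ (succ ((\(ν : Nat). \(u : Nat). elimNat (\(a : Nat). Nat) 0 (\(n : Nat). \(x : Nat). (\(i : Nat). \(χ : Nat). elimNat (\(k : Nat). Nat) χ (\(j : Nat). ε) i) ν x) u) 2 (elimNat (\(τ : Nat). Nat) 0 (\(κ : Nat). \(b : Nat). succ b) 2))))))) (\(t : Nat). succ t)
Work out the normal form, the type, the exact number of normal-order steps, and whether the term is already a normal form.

resulting normal form:
  9
type:
  Nat
steps to reach normal form (normal order): 26
already normal: no
first contracted redex: a beta-redex


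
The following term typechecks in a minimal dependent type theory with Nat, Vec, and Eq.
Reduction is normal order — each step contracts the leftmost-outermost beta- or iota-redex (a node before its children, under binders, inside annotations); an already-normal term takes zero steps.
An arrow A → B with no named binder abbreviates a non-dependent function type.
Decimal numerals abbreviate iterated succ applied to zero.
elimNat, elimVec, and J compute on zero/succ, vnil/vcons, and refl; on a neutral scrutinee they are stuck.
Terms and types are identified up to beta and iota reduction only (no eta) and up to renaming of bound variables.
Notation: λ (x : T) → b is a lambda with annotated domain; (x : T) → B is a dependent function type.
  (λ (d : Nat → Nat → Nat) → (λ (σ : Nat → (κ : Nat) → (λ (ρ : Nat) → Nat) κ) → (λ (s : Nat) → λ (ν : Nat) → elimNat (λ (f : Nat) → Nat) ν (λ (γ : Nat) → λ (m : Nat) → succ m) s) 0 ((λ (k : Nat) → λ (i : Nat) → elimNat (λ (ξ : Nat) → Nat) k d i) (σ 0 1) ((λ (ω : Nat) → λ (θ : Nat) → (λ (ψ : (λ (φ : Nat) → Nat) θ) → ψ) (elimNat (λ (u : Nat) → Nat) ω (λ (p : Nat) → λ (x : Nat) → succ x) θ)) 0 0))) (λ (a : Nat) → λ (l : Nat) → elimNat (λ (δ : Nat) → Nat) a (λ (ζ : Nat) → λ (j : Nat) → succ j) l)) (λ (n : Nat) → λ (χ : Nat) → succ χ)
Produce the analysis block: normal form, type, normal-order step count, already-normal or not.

reduced normal form:
  1
type:
  Nat
steps to reach normal form (normal order): 18
term was already normal: no
first redex: a beta-redex


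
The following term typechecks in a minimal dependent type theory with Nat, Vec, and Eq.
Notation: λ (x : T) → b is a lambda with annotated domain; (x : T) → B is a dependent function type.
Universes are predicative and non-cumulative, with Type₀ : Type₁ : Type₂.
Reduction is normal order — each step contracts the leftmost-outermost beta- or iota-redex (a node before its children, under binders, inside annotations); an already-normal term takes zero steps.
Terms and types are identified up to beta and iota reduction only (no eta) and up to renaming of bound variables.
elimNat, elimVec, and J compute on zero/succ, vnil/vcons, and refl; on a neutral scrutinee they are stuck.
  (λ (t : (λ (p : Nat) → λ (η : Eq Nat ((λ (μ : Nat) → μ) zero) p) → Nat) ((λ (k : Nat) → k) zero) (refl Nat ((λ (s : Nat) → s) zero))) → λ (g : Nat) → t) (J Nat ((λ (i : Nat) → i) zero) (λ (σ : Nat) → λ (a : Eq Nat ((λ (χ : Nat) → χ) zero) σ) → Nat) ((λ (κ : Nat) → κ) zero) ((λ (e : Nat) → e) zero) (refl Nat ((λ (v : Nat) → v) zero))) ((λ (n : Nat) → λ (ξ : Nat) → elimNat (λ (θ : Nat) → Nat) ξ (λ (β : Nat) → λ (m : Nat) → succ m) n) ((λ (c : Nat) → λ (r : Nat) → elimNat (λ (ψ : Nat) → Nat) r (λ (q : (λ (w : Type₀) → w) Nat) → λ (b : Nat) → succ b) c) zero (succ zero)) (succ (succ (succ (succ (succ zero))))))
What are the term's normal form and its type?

reduced normal form:
  zero
inferred type:
  Nat


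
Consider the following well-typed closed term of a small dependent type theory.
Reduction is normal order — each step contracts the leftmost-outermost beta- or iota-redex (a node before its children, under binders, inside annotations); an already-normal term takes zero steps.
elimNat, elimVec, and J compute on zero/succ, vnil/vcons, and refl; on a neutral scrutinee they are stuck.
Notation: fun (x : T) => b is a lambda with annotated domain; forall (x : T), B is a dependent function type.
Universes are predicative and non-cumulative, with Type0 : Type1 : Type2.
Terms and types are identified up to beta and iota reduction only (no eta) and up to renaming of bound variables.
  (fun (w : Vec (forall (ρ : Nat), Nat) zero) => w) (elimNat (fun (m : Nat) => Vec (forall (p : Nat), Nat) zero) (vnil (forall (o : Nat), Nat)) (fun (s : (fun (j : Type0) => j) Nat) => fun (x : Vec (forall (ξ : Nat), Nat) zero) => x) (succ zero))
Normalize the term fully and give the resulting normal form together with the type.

normal form:
  vnil (forall (w : Nat), Nat)
inferred type:
  Vec (forall (w : Nat), Nat) zero
observation: the first redex contracted is a beta-redex; the normal form is reached in 5 normal-order steps.


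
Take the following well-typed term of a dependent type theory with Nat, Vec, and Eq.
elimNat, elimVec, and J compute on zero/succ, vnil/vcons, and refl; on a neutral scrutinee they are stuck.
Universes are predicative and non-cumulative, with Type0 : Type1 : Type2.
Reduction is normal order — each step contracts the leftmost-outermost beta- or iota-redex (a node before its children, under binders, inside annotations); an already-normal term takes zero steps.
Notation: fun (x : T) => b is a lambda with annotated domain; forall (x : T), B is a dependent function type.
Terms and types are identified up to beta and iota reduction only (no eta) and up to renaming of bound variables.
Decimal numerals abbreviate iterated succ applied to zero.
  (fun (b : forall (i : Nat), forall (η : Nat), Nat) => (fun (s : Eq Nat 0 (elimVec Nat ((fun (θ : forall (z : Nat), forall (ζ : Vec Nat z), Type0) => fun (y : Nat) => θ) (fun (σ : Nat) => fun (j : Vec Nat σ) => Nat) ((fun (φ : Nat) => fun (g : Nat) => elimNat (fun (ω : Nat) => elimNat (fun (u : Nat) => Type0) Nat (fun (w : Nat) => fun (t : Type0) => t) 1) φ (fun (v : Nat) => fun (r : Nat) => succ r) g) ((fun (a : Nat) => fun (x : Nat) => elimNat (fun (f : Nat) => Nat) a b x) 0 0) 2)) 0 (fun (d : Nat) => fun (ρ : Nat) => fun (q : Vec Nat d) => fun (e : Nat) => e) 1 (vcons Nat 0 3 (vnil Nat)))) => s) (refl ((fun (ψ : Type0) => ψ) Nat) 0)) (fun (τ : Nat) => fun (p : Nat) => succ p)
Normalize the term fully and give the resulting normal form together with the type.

resulting normal form:
  refl Nat 0
the term's type:
  Eq Nat 0 0


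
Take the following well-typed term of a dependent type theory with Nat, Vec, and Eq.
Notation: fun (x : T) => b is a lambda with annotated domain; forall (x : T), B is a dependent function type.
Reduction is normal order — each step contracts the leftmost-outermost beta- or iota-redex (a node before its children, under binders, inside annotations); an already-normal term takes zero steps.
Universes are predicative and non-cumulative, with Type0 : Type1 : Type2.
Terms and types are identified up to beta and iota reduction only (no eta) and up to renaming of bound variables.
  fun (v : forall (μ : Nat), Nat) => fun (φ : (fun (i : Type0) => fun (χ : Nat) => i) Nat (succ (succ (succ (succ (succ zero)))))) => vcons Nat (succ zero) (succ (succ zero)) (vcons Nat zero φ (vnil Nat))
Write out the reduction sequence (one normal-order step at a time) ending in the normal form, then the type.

normal-order reduction:
  fun (v : forall (μ : Nat), Nat) => fun (φ : (fun (i : Type0) => fun (χ : Nat) => i) Nat (succ (succ (succ (succ (succ zero)))))) => vcons Nat (succ zero) (succ (succ zero)) (vcons Nat zero φ (vnil Nat))
  ~> fun (v : forall (μ : Nat), Nat) => fun (φ : (fun (i : Nat) => Nat) (succ (succ (succ (succ (succ zero)))))) => vcons Nat (succ zero) (succ (succ zero)) (vcons Nat zero φ (vnil Nat))
  ~> fun (v : forall (μ : Nat), Nat) => fun (φ : Nat) => vcons Nat (succ zero) (succ (succ zero)) (vcons Nat zero φ (vnil Nat))
type:
  forall (v : forall (μ : Nat), Nat), forall (φ : Nat), Vec Nat (succ (succ zero))
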